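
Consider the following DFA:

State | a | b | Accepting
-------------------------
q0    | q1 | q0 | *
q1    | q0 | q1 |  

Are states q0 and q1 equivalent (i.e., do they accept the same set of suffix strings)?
Try the suffix ε (the empty string).
From q0: q0 — accepting.
From q1: q1 — not accepting.
The two states disagree on this suffix, so they are not equivalent.

Final answer: No. Distinguishing string: ε (the empty string) - accepted from q0 but not from q1.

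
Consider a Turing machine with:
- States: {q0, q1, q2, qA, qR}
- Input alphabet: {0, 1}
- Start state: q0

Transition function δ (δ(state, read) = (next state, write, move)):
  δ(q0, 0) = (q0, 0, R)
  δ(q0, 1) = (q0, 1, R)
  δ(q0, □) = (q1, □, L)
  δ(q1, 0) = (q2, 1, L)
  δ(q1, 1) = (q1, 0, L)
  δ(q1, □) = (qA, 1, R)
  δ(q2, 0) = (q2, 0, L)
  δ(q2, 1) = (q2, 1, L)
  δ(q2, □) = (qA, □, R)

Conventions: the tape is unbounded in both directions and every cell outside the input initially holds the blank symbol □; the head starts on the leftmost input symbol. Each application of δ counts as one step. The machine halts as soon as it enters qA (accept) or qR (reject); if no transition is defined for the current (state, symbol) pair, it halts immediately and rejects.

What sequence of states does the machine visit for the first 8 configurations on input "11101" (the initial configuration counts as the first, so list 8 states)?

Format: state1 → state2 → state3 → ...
Step 0: [q0]11101 (head at position 0)
Step 1: δ(q0, 1) = (q0, 1, R)  ⊢  1[q0]1101 (head at position 1)
Step 2: δ(q0, 1) = (q0, 1, R)  ⊢  11[q0]101 (head at position 2)
Step 3: δ(q0, 1) = (q0, 1, R)  ⊢  111[q0]01 (head at position 3)
Step 4: δ(q0, 0) = (q0, 0, R)  ⊢  1110[q0]1 (head at position 4)
Step 5: δ(q0, 1) = (q0, 1, R)  ⊢  11101[q0]□ (head at position 5)
Step 6: δ(q0, □) = (q1, □, L)  ⊢  1110[q1]1□ (head at position 4)
Step 7: δ(q1, 1) = (q1, 0, L)  ⊢  111[q1]00□ (head at position 3)
Reading off the states of these 8 configurations: q0 → q0 → q0 → q0 → q0 → q0 → q1 → q1

Final answer: q0 → q0 → q0 → q0 → q0 → q0 → q1 → q1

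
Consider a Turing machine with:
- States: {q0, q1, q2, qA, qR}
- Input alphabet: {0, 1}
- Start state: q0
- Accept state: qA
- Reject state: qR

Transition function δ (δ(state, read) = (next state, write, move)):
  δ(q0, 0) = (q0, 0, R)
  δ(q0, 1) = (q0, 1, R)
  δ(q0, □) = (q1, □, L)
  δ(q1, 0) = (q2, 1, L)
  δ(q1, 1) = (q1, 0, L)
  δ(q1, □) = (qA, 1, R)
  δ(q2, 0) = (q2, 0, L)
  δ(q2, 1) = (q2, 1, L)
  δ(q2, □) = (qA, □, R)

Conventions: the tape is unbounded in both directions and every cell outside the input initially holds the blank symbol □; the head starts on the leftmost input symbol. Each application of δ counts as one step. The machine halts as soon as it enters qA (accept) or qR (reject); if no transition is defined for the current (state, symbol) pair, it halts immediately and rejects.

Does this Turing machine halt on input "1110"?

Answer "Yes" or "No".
Step 0: [q0]1110 (head at position 0)
Step 1: δ(q0, 1) = (q0, 1, R)  ⊢  1[q0]110 (head at position 1)
Step 2: δ(q0, 1) = (q0, 1, R)  ⊢  11[q0]10 (head at position 2)
Step 3: δ(q0, 1) = (q0, 1, R)  ⊢  111[q0]0 (head at position 3)
Step 4: δ(q0, 0) = (q0, 0, R)  ⊢  1110[q0]□ (head at position 4)
Step 5: δ(q0, □) = (q1, □, L)  ⊢  111[q1]0□ (head at position 3)
Step 6: δ(q1, 0) = (q2, 1, L)  ⊢  11[q2]11□ (head at position 2)
Step 7: δ(q2, 1) = (q2, 1, L)  ⊢  1[q2]111□ (head at position 1)
Step 8: δ(q2, 1) = (q2, 1, L)  ⊢  [q2]1111□ (head at position 0)
Step 9: δ(q2, 1) = (q2, 1, L)  ⊢  [q2]□1111□ (head at position -1)
Step 10: δ(q2, □) = (qA, □, R)  ⊢  □[qA]1111□ (head at position 0)
The machine is in qA, so it halts and accepts.
It halts after 10 steps.

Final answer: Yes - halts after 10 steps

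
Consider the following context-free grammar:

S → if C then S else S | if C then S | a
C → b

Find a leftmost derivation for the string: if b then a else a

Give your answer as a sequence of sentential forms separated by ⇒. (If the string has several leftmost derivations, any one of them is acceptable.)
Start with S.
Step 1: the leftmost non-terminal is S; apply S → if C then S else S:  if C then S else S
Step 2: the leftmost non-terminal is C; apply C → b:  if b then S else S
Step 3: the leftmost non-terminal is S; apply S → a:  if b then a else S
Step 4: the leftmost non-terminal is S; apply S → a:  if b then a else a

Final answer: S ⇒ if C then S else S ⇒ if b then S else S ⇒ if b then a else S ⇒ if b then a else a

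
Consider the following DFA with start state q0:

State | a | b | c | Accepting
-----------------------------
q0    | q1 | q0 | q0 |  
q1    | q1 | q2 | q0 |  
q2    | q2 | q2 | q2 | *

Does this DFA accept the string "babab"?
Start in q0.
Read 'b': q0 → q0
Read 'a': q0 → q1
Read 'b': q1 → q2
Read 'a': q2 → q2
Read 'b': q2 → q2
Final state q2 is accepting, so the string is accepted.

Final answer: Yes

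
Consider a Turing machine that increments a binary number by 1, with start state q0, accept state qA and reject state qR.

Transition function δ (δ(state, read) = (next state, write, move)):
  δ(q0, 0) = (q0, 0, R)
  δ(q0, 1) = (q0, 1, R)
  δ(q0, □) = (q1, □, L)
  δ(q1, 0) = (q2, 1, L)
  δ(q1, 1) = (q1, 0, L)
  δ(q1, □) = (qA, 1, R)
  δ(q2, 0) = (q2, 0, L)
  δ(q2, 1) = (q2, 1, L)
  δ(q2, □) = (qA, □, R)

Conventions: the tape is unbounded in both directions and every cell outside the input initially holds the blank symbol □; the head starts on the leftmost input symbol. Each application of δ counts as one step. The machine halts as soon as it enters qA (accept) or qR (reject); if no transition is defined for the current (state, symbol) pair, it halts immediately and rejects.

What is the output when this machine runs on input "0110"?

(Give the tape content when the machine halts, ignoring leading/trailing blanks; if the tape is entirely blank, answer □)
Step 0: [q0]0110 (head at position 0)
Step 1: δ(q0, 0) = (q0, 0, R)  ⊢  0[q0]110 (head at position 1)
Step 2: δ(q0, 1) = (q0, 1, R)  ⊢  01[q0]10 (head at position 2)
Step 3: δ(q0, 1) = (q0, 1, R)  ⊢  011[q0]0 (head at position 3)
Step 4: δ(q0, 0) = (q0, 0, R)  ⊢  0110[q0]□ (head at position 4)
Step 5: δ(q0, □) = (q1, □, L)  ⊢  011[q1]0□ (head at position 3)
Step 6: δ(q1, 0) = (q2, 1, L)  ⊢  01[q2]11□ (head at position 2)
Step 7: δ(q2, 1) = (q2, 1, L)  ⊢  0[q2]111□ (head at position 1)
Step 8: δ(q2, 1) = (q2, 1, L)  ⊢  [q2]0111□ (head at position 0)
Step 9: δ(q2, 0) = (q2, 0, L)  ⊢  [q2]□0111□ (head at position -1)
Step 10: δ(q2, □) = (qA, □, R)  ⊢  □[qA]0111□ (head at position 0)
The machine is in qA, so it halts and accepts.
Tape content when halted (ignoring surrounding blanks): 0111

Final answer: Output: 0111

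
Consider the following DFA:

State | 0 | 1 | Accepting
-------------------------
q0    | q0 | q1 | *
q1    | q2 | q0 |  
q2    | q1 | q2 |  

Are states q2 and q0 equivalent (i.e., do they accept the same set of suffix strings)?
Try the suffix ε (the empty string).
From q2: q2 — not accepting.
From q0: q0 — accepting.
The two states disagree on this suffix, so they are not equivalent.

Final answer: No. Distinguishing string: ε (the empty string) - accepted from q0 but not from q2.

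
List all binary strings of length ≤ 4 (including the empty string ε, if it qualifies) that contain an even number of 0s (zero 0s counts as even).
Checking every binary string of length 0 to 4:
  Length 0: accepted: ε | rejected: (none)
  Length 1: accepted: 1 | rejected: 0
  Length 2: accepted: 00, 11 | rejected: 01, 10
  Length 3: accepted: 001, 010, 100, 111 | rejected: 000, 011, 101, 110
  Length 4: accepted: 0000, 0011, 0101, 0110, 1001, 1010, 1100, 1111 | rejected: 0001, 0010, 0100, 0111, 1000, 1011, 1101, 1110
Total: 16 string(s).

Final answer: ε, 1, 00, 11, 001, 010, 100, 111, 0000, 0011, 0101, 0110, 1001, 1010, 1100, 1111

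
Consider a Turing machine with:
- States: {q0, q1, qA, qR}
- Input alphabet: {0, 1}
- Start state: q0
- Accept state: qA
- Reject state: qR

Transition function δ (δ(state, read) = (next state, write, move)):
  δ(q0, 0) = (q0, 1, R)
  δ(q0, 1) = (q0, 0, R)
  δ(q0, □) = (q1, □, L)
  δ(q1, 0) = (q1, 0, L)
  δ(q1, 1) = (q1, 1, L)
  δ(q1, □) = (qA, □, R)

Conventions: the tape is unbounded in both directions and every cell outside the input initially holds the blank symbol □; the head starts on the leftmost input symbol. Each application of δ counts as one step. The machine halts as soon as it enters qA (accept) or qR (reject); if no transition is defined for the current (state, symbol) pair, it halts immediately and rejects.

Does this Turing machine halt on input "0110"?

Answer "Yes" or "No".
Step 0: [q0]0110 (head at position 0)
Step 1: δ(q0, 0) = (q0, 1, R)  ⊢  1[q0]110 (head at position 1)
Step 2: δ(q0, 1) = (q0, 0, R)  ⊢  10[q0]10 (head at position 2)
Step 3: δ(q0, 1) = (q0, 0, R)  ⊢  100[q0]0 (head at position 3)
Step 4: δ(q0, 0) = (q0, 1, R)  ⊢  1001[q0]□ (head at position 4)
Step 5: δ(q0, □) = (q1, □, L)  ⊢  100[q1]1□ (head at position 3)
Step 6: δ(q1, 1) = (q1, 1, L)  ⊢  10[q1]01□ (head at position 2)
Step 7: δ(q1, 0) = (q1, 0, L)  ⊢  1[q1]001□ (head at position 1)
Step 8: δ(q1, 0) = (q1, 0, L)  ⊢  [q1]1001□ (head at position 0)
Step 9: δ(q1, 1) = (q1, 1, L)  ⊢  [q1]□1001□ (head at position -1)
Step 10: δ(q1, □) = (qA, □, R)  ⊢  □[qA]1001□ (head at position 0)
The machine is in qA, so it halts and accepts.
It halts after 10 steps.

Final answer: Yes - halts after 10 steps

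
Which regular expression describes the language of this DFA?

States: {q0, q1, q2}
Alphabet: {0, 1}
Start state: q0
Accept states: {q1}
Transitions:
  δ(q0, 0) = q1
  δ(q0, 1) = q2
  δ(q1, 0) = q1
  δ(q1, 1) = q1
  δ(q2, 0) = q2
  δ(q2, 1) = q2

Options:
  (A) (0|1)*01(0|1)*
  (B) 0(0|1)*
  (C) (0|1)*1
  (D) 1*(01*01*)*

Testing sample strings against the DFA:
  '10111' -> rejected
  '0000' -> accepted
  '1111' -> rejected
  '10011' -> rejected
Checking each option for a counterexample:
  (A) (0|1)*01(0|1)*: '0' is accepted by the DFA but does not match the regex → eliminated
  (B) 0(0|1)*: agrees with the DFA on all strings of length ≤ 4
  (C) (0|1)*1: '0' is accepted by the DFA but does not match the regex → eliminated
  (D) 1*(01*01*)*: ε is rejected by the DFA but matches the regex → eliminated
Only (B) 0(0|1)* is consistent with the DFA.

Final answer: (B) 0(0|1)*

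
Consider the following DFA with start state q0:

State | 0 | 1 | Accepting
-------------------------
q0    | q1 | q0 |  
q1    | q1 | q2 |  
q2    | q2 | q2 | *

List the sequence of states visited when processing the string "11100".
q0 → q0 → q0 → q0 → q1 → q1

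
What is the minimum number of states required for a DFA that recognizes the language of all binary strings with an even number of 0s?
Language: binary strings with an even number of 0s
Lower bound (Myhill–Nerode): the prefixes ε, 0 are pairwise distinguishable:
  ε vs 0: suffix ε distinguishes them (ε has zero 0s (accepted), 0 has one 0 (rejected))
So any DFA needs at least 2 states.
Upper bound: a DFA with 2 states exists (one state per class above).
Minimum states: 2

Final answer: 2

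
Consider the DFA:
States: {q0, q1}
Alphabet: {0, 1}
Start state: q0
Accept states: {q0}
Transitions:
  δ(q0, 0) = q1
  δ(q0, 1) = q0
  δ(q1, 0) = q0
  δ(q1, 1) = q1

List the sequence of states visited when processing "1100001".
Starting at q0
Read '1': q0 -> q0
Read '1': q0 -> q0
Read '0': q0 -> q1
Read '0': q1 -> q0
Read '0': q0 -> q1
Read '0': q1 -> q0
Read '1': q0 -> q0

Final answer: q0 -> q0 -> q0 -> q1 -> q0 -> q1 -> q0 -> q0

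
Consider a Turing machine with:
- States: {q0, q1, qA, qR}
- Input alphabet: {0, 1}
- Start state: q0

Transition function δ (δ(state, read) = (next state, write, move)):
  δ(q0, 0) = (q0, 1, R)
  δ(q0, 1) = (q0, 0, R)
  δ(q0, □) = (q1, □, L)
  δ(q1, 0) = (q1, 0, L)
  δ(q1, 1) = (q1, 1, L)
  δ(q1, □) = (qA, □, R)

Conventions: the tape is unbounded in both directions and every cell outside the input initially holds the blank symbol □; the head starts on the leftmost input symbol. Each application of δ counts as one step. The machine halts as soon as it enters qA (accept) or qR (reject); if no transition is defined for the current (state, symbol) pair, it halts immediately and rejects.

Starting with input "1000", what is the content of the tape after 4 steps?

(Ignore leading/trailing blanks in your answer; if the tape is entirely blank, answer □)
Step 0: [q0]1000 (head at position 0)
Step 1: δ(q0, 1) = (q0, 0, R)  ⊢  0[q0]000 (head at position 1)
Step 2: δ(q0, 0) = (q0, 1, R)  ⊢  01[q0]00 (head at position 2)
Step 3: δ(q0, 0) = (q0, 1, R)  ⊢  011[q0]0 (head at position 3)
Step 4: δ(q0, 0) = (q0, 1, R)  ⊢  0111[q0]□ (head at position 4)
Tape after 4 steps (ignoring surrounding blanks): 0111

Final answer: Tape: 0111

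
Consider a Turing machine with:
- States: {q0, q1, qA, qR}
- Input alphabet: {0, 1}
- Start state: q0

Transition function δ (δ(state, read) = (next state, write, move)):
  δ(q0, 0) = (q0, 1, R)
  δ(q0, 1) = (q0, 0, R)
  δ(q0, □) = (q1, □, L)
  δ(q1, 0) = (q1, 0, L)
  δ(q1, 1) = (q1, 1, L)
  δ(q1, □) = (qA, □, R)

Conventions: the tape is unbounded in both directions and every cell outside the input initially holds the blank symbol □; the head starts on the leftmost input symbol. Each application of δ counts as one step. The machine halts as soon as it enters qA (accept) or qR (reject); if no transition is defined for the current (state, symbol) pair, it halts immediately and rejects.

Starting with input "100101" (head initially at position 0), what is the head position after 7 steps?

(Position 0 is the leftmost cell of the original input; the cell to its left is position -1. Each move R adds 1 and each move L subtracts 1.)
Step 0: [q0]100101 (head at position 0)
Step 1: δ(q0, 1) = (q0, 0, R)  ⊢  0[q0]00101 (head at position 1)
Step 2: δ(q0, 0) = (q0, 1, R)  ⊢  01[q0]0101 (head at position 2)
Step 3: δ(q0, 0) = (q0, 1, R)  ⊢  011[q0]101 (head at position 3)
Step 4: δ(q0, 1) = (q0, 0, R)  ⊢  0110[q0]01 (head at position 4)
Step 5: δ(q0, 0) = (q0, 1, R)  ⊢  01101[q0]1 (head at position 5)
Step 6: δ(q0, 1) = (q0, 0, R)  ⊢  011010[q0]□ (head at position 6)
Step 7: δ(q0, □) = (q1, □, L)  ⊢  01101[q1]0□ (head at position 5)
Head position after 7 steps: 5

Final answer: Position 5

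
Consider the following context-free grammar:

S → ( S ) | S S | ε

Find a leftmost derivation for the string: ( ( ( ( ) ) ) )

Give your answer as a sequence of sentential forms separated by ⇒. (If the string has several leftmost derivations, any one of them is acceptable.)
Start with S.
Step 1: the leftmost non-terminal is S; apply S → ( S ):  ( S )
Step 2: the leftmost non-terminal is S; apply S → ( S ):  ( ( S ) )
Step 3: the leftmost non-terminal is S; apply S → ( S ):  ( ( ( S ) ) )
Step 4: the leftmost non-terminal is S; apply S → ( S ):  ( ( ( ( S ) ) ) )
Step 5: the leftmost non-terminal is S; apply S → ε:  ( ( ( ( ) ) ) )

Final answer: S ⇒ ( S ) ⇒ ( ( S ) ) ⇒ ( ( ( S ) ) ) ⇒ ( ( ( ( S ) ) ) ) ⇒ ( ( ( ( ) ) ) )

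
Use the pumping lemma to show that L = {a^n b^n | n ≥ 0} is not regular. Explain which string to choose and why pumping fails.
Language: L = {a^n b^n | n ≥ 0} (equal numbers of a's followed by b's)
Step 1: Assume for contradiction that L is regular, with pumping length p.
Step 2: Choose s = a^p b^p. Then s ∈ L (it has p a's followed by p b's) and |s| ≥ p.
Step 3: Consider any decomposition s = xyz with |xy| ≤ p and |y| > 0. Since |xy| ≤ p and the first p symbols of s are all a's, y = a^k for some k with 1 ≤ k ≤ p.
Step 4: Pumping up (i = 2): xy²z = a^(p+k) b^p, which has more a's than b's, so xy²z ∉ L.
This contradicts the pumping lemma, so L is not regular.

Final answer: Choose s = a^p b^p. Since |xy| ≤ p, y = a^k with k ≥ 1. Then xy²z = a^(p+k) b^p ∉ L.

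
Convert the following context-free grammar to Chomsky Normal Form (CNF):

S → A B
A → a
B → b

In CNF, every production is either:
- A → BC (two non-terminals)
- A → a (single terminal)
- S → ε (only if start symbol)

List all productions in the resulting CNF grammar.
The grammar has no ε-productions or unit productions to eliminate.
S → A B is already in CNF (two non-terminals) – keep it.
A → a is already in CNF (single terminal) – keep it.
B → b is already in CNF (single terminal) – keep it.
Resulting CNF grammar (3 productions): A → a; B → b; S → A B

Final answer: A → a; B → b; S → A B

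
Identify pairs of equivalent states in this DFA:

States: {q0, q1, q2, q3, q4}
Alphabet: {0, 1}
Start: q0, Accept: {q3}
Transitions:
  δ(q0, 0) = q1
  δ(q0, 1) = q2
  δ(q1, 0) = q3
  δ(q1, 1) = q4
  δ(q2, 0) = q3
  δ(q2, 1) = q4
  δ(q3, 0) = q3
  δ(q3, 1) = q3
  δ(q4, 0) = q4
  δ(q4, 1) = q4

Using the table-filling algorithm:
Round 0 – mark pairs where exactly one state is accepting: (q0,q3), (q1,q3), (q2,q3), (q3,q4)
Round 1 – newly marked: (q0,q1) [on 0: q1 vs q3, already marked]; (q0,q2) [on 0: q1 vs q3, already marked]; (q1,q4) [on 0: q3 vs q4, already marked]; (q2,q4) [on 0: q3 vs q4, already marked]
Round 2 – newly marked: (q0,q4) [on 0: q1 vs q4, already marked]
No further pairs can be marked.
(q1, q2) unmarked: δ(q1,0)=q3, δ(q2,0)=q3; δ(q1,1)=q4, δ(q2,1)=q4 → equivalent
Equivalent pairs: (q1, q2)

Final answer: Equivalent pairs: (q1, q2)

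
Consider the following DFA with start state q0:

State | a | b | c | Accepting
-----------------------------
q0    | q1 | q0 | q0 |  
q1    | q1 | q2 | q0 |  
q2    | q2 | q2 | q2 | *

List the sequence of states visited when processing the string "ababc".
q0 → q1 → q2 → q2 → q2 → q2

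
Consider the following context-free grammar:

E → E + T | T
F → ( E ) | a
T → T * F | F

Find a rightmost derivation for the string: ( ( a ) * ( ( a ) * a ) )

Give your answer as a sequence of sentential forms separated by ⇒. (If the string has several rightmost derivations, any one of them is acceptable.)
Start with E.
Step 1: the rightmost non-terminal is E; apply E → T:  T
Step 2: the rightmost non-terminal is T; apply T → F:  F
Step 3: the rightmost non-terminal is F; apply F → ( E ):  ( E )
Step 4: the rightmost non-terminal is E; apply E → T:  ( T )
Step 5: the rightmost non-terminal is T; apply T → T * F:  ( T * F )
Step 6: the rightmost non-terminal is F; apply F → ( E ):  ( T * ( E ) )
Step 7: the rightmost non-terminal is E; apply E → T:  ( T * ( T ) )
Step 8: the rightmost non-terminal is T; apply T → T * F:  ( T * ( T * F ) )
Step 9: the rightmost non-terminal is F; apply F → a:  ( T * ( T * a ) )
Step 10: the rightmost non-terminal is T; apply T → F:  ( T * ( F * a ) )
Step 11: the rightmost non-terminal is F; apply F → ( E ):  ( T * ( ( E ) * a ) )
Step 12: the rightmost non-terminal is E; apply E → T:  ( T * ( ( T ) * a ) )
Step 13: the rightmost non-terminal is T; apply T → F:  ( T * ( ( F ) * a ) )
Step 14: the rightmost non-terminal is F; apply F → a:  ( T * ( ( a ) * a ) )
Step 15: the rightmost non-terminal is T; apply T → F:  ( F * ( ( a ) * a ) )
Step 16: the rightmost non-terminal is F; apply F → ( E ):  ( ( E ) * ( ( a ) * a ) )
Step 17: the rightmost non-terminal is E; apply E → T:  ( ( T ) * ( ( a ) * a ) )
Step 18: the rightmost non-terminal is T; apply T → F:  ( ( F ) * ( ( a ) * a ) )
Step 19: the rightmost non-terminal is F; apply F → a:  ( ( a ) * ( ( a ) * a ) )

Final answer: E ⇒ T ⇒ F ⇒ ( E ) ⇒ ( T ) ⇒ ( T * F ) ⇒ ( T * ( E ) ) ⇒ ( T * ( T ) ) ⇒ ( T * ( T * F ) ) ⇒ ( T * ( T * a ) ) ⇒ ( T * ( F * a ) ) ⇒ ( T * ( ( E ) * a ) ) ⇒ ( T * ( ( T ) * a ) ) ⇒ ( T * ( ( F ) * a ) ) ⇒ ( T * ( ( a ) * a ) ) ⇒ ( F * ( ( a ) * a ) ) ⇒ ( ( E ) * ( ( a ) * a ) ) ⇒ ( ( T ) * ( ( a ) * a ) ) ⇒ ( ( F ) * ( ( a ) * a ) ) ⇒ ( ( a ) * ( ( a ) * a ) )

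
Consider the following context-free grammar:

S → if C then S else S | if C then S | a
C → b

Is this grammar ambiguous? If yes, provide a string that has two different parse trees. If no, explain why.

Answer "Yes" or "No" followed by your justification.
The 'dangling else' can attach to either if. Two leftmost derivations of  if b then if b then a else a:
  (1) S ⇒ if C then S else S ⇒ if b then S else S ⇒ if b then if C then S else S ⇒ if b then if b then S else S ⇒ if b then if b then a else S ⇒ if b then if b then a else a   (else belongs to the outer if)
  (2) S ⇒ if C then S ⇒ if b then S ⇒ if b then if C then S else S ⇒ if b then if b then S else S ⇒ if b then if b then a else S ⇒ if b then if b then a else a   (else belongs to the inner if)
Two distinct parse trees for the same string, so the grammar is ambiguous.

Final answer: Yes - the string 'if b then if b then a else a' has two distinct leftmost derivations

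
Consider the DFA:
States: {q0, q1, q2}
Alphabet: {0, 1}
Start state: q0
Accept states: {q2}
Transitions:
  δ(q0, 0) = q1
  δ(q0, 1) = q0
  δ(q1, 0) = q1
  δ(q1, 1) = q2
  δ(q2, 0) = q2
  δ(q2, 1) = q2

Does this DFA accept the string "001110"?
Processing string "001110":
  q0 --0--> q1
  q1 --0--> q1
  q1 --1--> q2
  q2 --1--> q2
  q2 --1--> q2
  q2 --0--> q2
Final state: q2
Accept states: {q2}
q2 is an accept state, so the string is accepted.

Final answer: Yes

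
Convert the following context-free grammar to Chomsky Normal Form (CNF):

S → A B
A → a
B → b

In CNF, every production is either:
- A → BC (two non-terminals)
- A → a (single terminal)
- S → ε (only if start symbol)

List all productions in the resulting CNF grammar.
The grammar has no ε-productions or unit productions to eliminate.
S → A B is already in CNF (two non-terminals) – keep it.
A → a is already in CNF (single terminal) – keep it.
B → b is already in CNF (single terminal) – keep it.
Resulting CNF grammar (3 productions): A → a; B → b; S → A B

Final answer: A → a; B → b; S → A B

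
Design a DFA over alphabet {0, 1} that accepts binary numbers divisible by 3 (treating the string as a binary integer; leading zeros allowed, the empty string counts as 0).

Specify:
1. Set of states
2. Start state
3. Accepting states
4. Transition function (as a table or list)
One valid DFA (any DFA recognizing the same language is acceptable):
States: {q0, q1, q2}
Start: q0
Accepting: {q0}
Transitions (accepting states marked with *):
State | 0 | 1 | Accepting
-------------------------
q0    | q0 | q1 | *
q1    | q2 | q0 |  
q2    | q1 | q2 |  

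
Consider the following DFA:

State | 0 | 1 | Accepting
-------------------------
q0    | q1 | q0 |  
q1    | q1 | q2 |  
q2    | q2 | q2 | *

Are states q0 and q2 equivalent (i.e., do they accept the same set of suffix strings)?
Try the suffix ε (the empty string).
From q0: q0 — not accepting.
From q2: q2 — accepting.
The two states disagree on this suffix, so they are not equivalent.

Final answer: No. Distinguishing string: ε (the empty string) - accepted from q2 but not from q0.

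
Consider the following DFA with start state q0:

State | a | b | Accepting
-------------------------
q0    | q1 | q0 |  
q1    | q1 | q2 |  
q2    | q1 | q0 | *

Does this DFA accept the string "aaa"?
Start in q0.
Read 'a': q0 → q1
Read 'a': q1 → q1
Read 'a': q1 → q1
Final state q1 is not accepting, so the string is rejected.

Final answer: No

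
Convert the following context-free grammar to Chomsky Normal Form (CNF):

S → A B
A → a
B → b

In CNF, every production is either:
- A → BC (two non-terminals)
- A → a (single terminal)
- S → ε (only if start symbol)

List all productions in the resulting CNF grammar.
The grammar has no ε-productions or unit productions to eliminate.
S → A B is already in CNF (two non-terminals) – keep it.
A → a is already in CNF (single terminal) – keep it.
B → b is already in CNF (single terminal) – keep it.
Resulting CNF grammar (3 productions): A → a; B → b; S → A B

Final answer: A → a; B → b; S → A B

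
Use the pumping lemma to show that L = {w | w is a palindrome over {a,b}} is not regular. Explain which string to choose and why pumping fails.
Language: L = {w | w is a palindrome over {a,b}} (strings that read the same forwards and backwards)
Step 1: Assume for contradiction that L is regular, with pumping length p.
Step 2: Choose s = a^p b a^p. Then s ∈ L (it reads the same forwards and backwards) and |s| ≥ p.
Step 3: Consider any decomposition s = xyz with |xy| ≤ p and |y| > 0. Since |xy| ≤ p and the first p symbols of s are all a's, y = a^k for some k with 1 ≤ k ≤ p.
Step 4: Pumping up (i = 2): xy²z = a^(p+k) b a^p. Its reverse is a^p b a^(p+k) ≠ a^(p+k) b a^p (the single b is no longer in the middle), so xy²z is not a palindrome and xy²z ∉ L.
This contradicts the pumping lemma, so L is not regular.

Final answer: Choose s = a^p b a^p. Since |xy| ≤ p, y = a^k with k ≥ 1. Then xy²z = a^(p+k) b a^p is not a palindrome, so ∉ L.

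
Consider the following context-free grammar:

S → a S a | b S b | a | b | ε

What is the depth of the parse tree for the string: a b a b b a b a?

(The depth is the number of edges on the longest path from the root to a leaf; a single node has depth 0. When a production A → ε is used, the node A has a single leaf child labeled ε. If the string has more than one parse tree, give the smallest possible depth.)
The string has even length 8, so its (unique) parse tree peels off matching outer symbols: S → a S a, S → b S b, S → a S a, S → b S b, and finally S → ε for the empty middle.
The S nodes are at depths 0..4; the ε leaf under the innermost S is at depth 5 (terminal leaves are at depths 1..4).
Depth = 5.

Final answer: 5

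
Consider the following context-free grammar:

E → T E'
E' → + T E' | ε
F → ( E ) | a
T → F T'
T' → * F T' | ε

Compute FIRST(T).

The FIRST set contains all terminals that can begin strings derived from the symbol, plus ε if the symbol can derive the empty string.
FIRST(F): F → ( E ) contributes '(' and F → a contributes 'a', so FIRST(F) = {(, a}. F is not nullable.
FIRST(T): T → F T' begins with F, and F is not nullable, so FIRST(T) = FIRST(F) = {(, a}.

Final answer: {(, a}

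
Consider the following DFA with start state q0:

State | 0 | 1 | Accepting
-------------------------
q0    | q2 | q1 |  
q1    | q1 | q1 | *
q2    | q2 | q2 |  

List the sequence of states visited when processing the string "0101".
q0 → q2 → q2 → q2 → q2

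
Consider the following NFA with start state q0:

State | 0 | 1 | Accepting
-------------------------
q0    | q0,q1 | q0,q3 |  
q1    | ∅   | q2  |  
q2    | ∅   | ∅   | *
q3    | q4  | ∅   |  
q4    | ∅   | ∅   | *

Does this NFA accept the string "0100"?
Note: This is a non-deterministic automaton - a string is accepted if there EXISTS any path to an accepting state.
Track the set of states the NFA could be in: start {q0}
Read '0': {q0} → {q0, q1}
Read '1': {q0, q1} → {q0, q2, q3}
Read '0': {q0, q2, q3} → {q0, q1, q4}
Read '0': {q0, q1, q4} → {q0, q1}
Final set {q0, q1} contains no accepting state → rejected.

Final answer: No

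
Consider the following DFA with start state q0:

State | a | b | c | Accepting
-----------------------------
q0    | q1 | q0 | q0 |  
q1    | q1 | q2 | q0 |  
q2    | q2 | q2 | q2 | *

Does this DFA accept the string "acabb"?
Start in q0.
Read 'a': q0 → q1
Read 'c': q1 → q0
Read 'a': q0 → q1
Read 'b': q1 → q2
Read 'b': q2 → q2
Final state q2 is accepting, so the string is accepted.

Final answer: Yes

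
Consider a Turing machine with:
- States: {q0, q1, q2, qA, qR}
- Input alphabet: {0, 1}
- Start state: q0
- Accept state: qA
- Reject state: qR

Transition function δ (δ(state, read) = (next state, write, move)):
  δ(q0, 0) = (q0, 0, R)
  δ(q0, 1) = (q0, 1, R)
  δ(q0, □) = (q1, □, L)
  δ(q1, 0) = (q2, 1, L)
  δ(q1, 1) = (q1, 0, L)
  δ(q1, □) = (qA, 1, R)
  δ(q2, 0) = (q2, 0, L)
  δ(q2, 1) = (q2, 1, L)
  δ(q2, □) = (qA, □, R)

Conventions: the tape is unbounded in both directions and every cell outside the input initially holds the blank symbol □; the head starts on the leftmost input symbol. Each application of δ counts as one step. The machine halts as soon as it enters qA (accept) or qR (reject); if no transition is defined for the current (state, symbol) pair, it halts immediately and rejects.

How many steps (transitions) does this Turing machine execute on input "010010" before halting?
Step 0: [q0]010010 (head at position 0)
Step 1: δ(q0, 0) = (q0, 0, R)  ⊢  0[q0]10010 (head at position 1)
Step 2: δ(q0, 1) = (q0, 1, R)  ⊢  01[q0]0010 (head at position 2)
Step 3: δ(q0, 0) = (q0, 0, R)  ⊢  010[q0]010 (head at position 3)
Step 4: δ(q0, 0) = (q0, 0, R)  ⊢  0100[q0]10 (head at position 4)
Step 5: δ(q0, 1) = (q0, 1, R)  ⊢  01001[q0]0 (head at position 5)
Step 6: δ(q0, 0) = (q0, 0, R)  ⊢  010010[q0]□ (head at position 6)
Step 7: δ(q0, □) = (q1, □, L)  ⊢  01001[q1]0□ (head at position 5)
Step 8: δ(q1, 0) = (q2, 1, L)  ⊢  0100[q2]11□ (head at position 4)
Step 9: δ(q2, 1) = (q2, 1, L)  ⊢  010[q2]011□ (head at position 3)
Step 10: δ(q2, 0) = (q2, 0, L)  ⊢  01[q2]0011□ (head at position 2)
Step 11: δ(q2, 0) = (q2, 0, L)  ⊢  0[q2]10011□ (head at position 1)
Step 12: δ(q2, 1) = (q2, 1, L)  ⊢  [q2]010011□ (head at position 0)
Step 13: δ(q2, 0) = (q2, 0, L)  ⊢  [q2]□010011□ (head at position -1)
Step 14: δ(q2, □) = (qA, □, R)  ⊢  □[qA]010011□ (head at position 0)
The machine is in qA, so it halts and accepts.
Number of transitions executed: 14.

Final answer: 14 steps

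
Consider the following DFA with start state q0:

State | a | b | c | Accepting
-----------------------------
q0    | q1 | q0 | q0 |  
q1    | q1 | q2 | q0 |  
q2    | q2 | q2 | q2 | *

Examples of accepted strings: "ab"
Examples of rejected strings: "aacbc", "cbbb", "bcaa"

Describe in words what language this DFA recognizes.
strings over {a,b,c} containing 'ab' as substring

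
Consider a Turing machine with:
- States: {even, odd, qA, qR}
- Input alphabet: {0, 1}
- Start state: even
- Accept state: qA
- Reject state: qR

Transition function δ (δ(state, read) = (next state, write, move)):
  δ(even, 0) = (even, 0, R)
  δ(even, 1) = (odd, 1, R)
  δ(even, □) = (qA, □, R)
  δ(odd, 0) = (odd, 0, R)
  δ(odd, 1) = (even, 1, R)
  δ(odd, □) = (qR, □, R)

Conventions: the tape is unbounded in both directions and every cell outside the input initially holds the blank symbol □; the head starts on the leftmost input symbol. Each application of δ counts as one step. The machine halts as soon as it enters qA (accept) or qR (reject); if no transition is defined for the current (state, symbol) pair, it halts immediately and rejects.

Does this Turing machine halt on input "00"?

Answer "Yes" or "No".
Step 0: [even]00 (head at position 0)
Step 1: δ(even, 0) = (even, 0, R)  ⊢  0[even]0 (head at position 1)
Step 2: δ(even, 0) = (even, 0, R)  ⊢  00[even]□ (head at position 2)
Step 3: δ(even, □) = (qA, □, R)  ⊢  00□[qA]□ (head at position 3)
The machine is in qA, so it halts and accepts.
It halts after 3 steps.

Final answer: Yes - halts after 3 steps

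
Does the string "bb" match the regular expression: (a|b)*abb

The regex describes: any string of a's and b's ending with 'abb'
No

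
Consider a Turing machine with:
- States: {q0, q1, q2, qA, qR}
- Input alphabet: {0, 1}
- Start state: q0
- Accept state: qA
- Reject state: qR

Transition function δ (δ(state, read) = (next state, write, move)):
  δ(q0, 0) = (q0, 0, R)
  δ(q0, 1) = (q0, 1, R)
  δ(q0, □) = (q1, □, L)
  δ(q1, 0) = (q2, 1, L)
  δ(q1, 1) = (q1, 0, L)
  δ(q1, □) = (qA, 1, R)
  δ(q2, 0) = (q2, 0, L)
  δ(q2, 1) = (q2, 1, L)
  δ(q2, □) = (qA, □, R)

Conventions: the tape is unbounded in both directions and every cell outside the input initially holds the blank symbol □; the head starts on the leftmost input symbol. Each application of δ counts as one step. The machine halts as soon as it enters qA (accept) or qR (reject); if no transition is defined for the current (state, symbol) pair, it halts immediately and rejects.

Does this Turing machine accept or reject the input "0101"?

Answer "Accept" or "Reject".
Step 0: [q0]0101 (head at position 0)
Step 1: δ(q0, 0) = (q0, 0, R)  ⊢  0[q0]101 (head at position 1)
Step 2: δ(q0, 1) = (q0, 1, R)  ⊢  01[q0]01 (head at position 2)
Step 3: δ(q0, 0) = (q0, 0, R)  ⊢  010[q0]1 (head at position 3)
Step 4: δ(q0, 1) = (q0, 1, R)  ⊢  0101[q0]□ (head at position 4)
Step 5: δ(q0, □) = (q1, □, L)  ⊢  010[q1]1□ (head at position 3)
Step 6: δ(q1, 1) = (q1, 0, L)  ⊢  01[q1]00□ (head at position 2)
Step 7: δ(q1, 0) = (q2, 1, L)  ⊢  0[q2]110□ (head at position 1)
Step 8: δ(q2, 1) = (q2, 1, L)  ⊢  [q2]0110□ (head at position 0)
Step 9: δ(q2, 0) = (q2, 0, L)  ⊢  [q2]□0110□ (head at position -1)
Step 10: δ(q2, □) = (qA, □, R)  ⊢  □[qA]0110□ (head at position 0)
The machine is in qA, so it halts and accepts.

Final answer: Accept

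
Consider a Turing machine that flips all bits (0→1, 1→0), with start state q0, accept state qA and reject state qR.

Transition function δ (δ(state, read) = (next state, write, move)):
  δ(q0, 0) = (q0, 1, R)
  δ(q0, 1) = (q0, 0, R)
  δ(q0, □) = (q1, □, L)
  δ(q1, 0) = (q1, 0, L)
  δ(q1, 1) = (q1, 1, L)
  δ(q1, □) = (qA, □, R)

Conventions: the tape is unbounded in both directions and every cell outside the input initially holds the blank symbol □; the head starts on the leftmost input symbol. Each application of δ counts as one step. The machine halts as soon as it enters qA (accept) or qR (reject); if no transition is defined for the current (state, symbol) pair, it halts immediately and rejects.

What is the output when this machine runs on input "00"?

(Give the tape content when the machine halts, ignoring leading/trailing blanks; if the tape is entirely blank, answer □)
Step 0: [q0]00 (head at position 0)
Step 1: δ(q0, 0) = (q0, 1, R)  ⊢  1[q0]0 (head at position 1)
Step 2: δ(q0, 0) = (q0, 1, R)  ⊢  11[q0]□ (head at position 2)
Step 3: δ(q0, □) = (q1, □, L)  ⊢  1[q1]1□ (head at position 1)
Step 4: δ(q1, 1) = (q1, 1, L)  ⊢  [q1]11□ (head at position 0)
Step 5: δ(q1, 1) = (q1, 1, L)  ⊢  [q1]□11□ (head at position -1)
Step 6: δ(q1, □) = (qA, □, R)  ⊢  □[qA]11□ (head at position 0)
The machine is in qA, so it halts and accepts.
Tape content when halted (ignoring surrounding blanks): 11

Final answer: Output: 11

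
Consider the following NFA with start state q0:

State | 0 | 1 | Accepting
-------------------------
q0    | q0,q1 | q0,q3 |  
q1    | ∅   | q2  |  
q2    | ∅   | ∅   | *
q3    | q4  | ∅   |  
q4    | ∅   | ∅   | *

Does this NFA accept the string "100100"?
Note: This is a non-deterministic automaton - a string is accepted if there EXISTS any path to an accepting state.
Track the set of states the NFA could be in: start {q0}
Read '1': {q0} → {q0, q3}
Read '0': {q0, q3} → {q0, q1, q4}
Read '0': {q0, q1, q4} → {q0, q1}
Read '1': {q0, q1} → {q0, q2, q3}
Read '0': {q0, q2, q3} → {q0, q1, q4}
Read '0': {q0, q1, q4} → {q0, q1}
Final set {q0, q1} contains no accepting state → rejected.

Final answer: No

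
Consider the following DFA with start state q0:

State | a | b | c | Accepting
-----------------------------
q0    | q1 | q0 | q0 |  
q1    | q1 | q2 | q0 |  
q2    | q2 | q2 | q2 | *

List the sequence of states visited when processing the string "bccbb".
q0 → q0 → q0 → q0 → q0 → q0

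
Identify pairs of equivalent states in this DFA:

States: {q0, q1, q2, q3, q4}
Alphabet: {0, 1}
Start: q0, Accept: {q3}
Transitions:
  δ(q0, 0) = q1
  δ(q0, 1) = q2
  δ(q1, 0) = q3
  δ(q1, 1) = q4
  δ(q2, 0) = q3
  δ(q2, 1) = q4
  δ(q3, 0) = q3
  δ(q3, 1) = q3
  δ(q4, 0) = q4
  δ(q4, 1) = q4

Using the table-filling algorithm:
Round 0 – mark pairs where exactly one state is accepting: (q0,q3), (q1,q3), (q2,q3), (q3,q4)
Round 1 – newly marked: (q0,q1) [on 0: q1 vs q3, already marked]; (q0,q2) [on 0: q1 vs q3, already marked]; (q1,q4) [on 0: q3 vs q4, already marked]; (q2,q4) [on 0: q3 vs q4, already marked]
Round 2 – newly marked: (q0,q4) [on 0: q1 vs q4, already marked]
No further pairs can be marked.
(q1, q2) unmarked: δ(q1,0)=q3, δ(q2,0)=q3; δ(q1,1)=q4, δ(q2,1)=q4 → equivalent
Equivalent pairs: (q1, q2)

Final answer: Equivalent pairs: (q1, q2)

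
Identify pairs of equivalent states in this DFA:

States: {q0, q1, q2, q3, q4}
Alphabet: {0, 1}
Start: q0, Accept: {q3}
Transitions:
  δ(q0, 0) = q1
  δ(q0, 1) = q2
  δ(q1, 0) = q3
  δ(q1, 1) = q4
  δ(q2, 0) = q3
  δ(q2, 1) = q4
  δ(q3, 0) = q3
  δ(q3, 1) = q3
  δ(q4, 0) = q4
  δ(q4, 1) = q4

Using the table-filling algorithm:
Round 0 – mark pairs where exactly one state is accepting: (q0,q3), (q1,q3), (q2,q3), (q3,q4)
Round 1 – newly marked: (q0,q1) [on 0: q1 vs q3, already marked]; (q0,q2) [on 0: q1 vs q3, already marked]; (q1,q4) [on 0: q3 vs q4, already marked]; (q2,q4) [on 0: q3 vs q4, already marked]
Round 2 – newly marked: (q0,q4) [on 0: q1 vs q4, already marked]
No further pairs can be marked.
(q1, q2) unmarked: δ(q1,0)=q3, δ(q2,0)=q3; δ(q1,1)=q4, δ(q2,1)=q4 → equivalent
Equivalent pairs: (q1, q2)

Final answer: Equivalent pairs: (q1, q2)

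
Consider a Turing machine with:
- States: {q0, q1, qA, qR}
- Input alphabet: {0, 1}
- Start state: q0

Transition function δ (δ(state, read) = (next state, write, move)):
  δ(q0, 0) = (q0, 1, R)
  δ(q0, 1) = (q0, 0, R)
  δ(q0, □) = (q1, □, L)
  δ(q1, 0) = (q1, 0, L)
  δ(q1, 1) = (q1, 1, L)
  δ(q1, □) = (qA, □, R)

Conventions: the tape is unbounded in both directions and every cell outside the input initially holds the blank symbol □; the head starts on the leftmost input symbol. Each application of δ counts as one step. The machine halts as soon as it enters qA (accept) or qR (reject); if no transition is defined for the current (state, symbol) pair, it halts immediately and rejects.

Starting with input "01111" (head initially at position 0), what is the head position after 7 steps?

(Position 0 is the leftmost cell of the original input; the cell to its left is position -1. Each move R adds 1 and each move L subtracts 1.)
Step 0: [q0]01111 (head at position 0)
Step 1: δ(q0, 0) = (q0, 1, R)  ⊢  1[q0]1111 (head at position 1)
Step 2: δ(q0, 1) = (q0, 0, R)  ⊢  10[q0]111 (head at position 2)
Step 3: δ(q0, 1) = (q0, 0, R)  ⊢  100[q0]11 (head at position 3)
Step 4: δ(q0, 1) = (q0, 0, R)  ⊢  1000[q0]1 (head at position 4)
Step 5: δ(q0, 1) = (q0, 0, R)  ⊢  10000[q0]□ (head at position 5)
Step 6: δ(q0, □) = (q1, □, L)  ⊢  1000[q1]0□ (head at position 4)
Step 7: δ(q1, 0) = (q1, 0, L)  ⊢  100[q1]00□ (head at position 3)
Head position after 7 steps: 3

Final answer: Position 3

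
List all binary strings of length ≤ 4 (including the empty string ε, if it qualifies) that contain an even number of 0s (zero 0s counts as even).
Checking every binary string of length 0 to 4:
  Length 0: accepted: ε | rejected: (none)
  Length 1: accepted: 1 | rejected: 0
  Length 2: accepted: 00, 11 | rejected: 01, 10
  Length 3: accepted: 001, 010, 100, 111 | rejected: 000, 011, 101, 110
  Length 4: accepted: 0000, 0011, 0101, 0110, 1001, 1010, 1100, 1111 | rejected: 0001, 0010, 0100, 0111, 1000, 1011, 1101, 1110
Total: 16 string(s).

Final answer: ε, 1, 00, 11, 001, 010, 100, 111, 0000, 0011, 0101, 0110, 1001, 1010, 1100, 1111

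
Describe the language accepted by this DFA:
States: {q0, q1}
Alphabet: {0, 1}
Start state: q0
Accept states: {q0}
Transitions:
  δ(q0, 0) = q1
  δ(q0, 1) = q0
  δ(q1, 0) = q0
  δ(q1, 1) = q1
Analyzing the DFA structure:
Start state: q0
Accept states: {q0}
Interpreting what each state remembers (checking against the transitions):
  q0: an even number of 0s has been read so far
  q1: an odd number of 0s has been read so far
  δ(q0, 0): in q0 (an even number of 0s has been read so far), after reading 0 we have: an odd number of 0s has been read so far → q1
  δ(q0, 1): in q0 (an even number of 0s has been read so far), after reading 1 we have: an even number of 0s has been read so far → q0
  δ(q1, 0): in q1 (an odd number of 0s has been read so far), after reading 0 we have: an even number of 0s has been read so far → q0
  δ(q1, 1): in q1 (an odd number of 0s has been read so far), after reading 1 we have: an odd number of 0s has been read so far → q1
A string is accepted iff it ends in {q0}, i.e. an even number of 0s has been read so far.
Language: All binary strings with an even number of 0s

Final answer: All binary strings with an even number of 0s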